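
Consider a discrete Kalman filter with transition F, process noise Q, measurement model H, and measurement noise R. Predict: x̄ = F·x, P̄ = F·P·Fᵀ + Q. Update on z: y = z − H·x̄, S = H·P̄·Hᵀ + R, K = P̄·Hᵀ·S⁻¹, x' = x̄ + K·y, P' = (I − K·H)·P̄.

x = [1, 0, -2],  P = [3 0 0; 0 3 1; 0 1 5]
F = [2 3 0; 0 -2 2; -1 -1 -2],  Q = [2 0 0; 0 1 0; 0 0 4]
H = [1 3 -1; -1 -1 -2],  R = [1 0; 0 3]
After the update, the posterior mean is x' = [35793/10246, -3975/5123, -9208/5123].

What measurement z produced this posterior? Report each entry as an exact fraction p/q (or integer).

x̄ = F·x = [2, -4, 3]
P̄ = F·P·Fᵀ + Q = [41 -12 -21; -12 25 -12; -21 -12 34]
S = H·P̄·Hᵀ + R = [343 81; 81 49]
K = P̄·Hᵀ·S⁻¹ = [221/10246 2353/10246; 1392/5123 -1151/5123; -812/5123 -2317/5123]
x' − x̄ = [15301/10246, 16517/5123, -24577/5123] = K·y
y = (KᵀK)⁻¹·Kᵀ·(x' − x̄) = [16, 5]
z = y + H·x̄ = [16, 5] + [-13, -4] = [3, 1]

z = [3, 1]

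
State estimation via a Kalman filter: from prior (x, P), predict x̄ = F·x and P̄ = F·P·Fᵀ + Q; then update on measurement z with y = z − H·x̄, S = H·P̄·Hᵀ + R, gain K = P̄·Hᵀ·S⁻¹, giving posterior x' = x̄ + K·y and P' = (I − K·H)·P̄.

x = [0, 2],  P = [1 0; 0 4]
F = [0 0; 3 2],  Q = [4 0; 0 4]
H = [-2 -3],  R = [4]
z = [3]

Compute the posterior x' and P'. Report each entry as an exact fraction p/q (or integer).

x' = [-120/281, -181/281]
P' = [1060/281 -696/281; -696/281 580/281]

x̄ = F·x = [0, 4]
P̄ = F·P·Fᵀ + Q = [4 0; 0 29]
y = z − H·x̄ = [15]
S = H·P̄·Hᵀ + R = [281]
K = P̄·Hᵀ·S⁻¹ = [-8/281; -87/281]
x' = x̄ + K·y = [-120/281, -181/281]
P' = (I − K·H)·P̄ = [1060/281 -696/281; -696/281 580/281]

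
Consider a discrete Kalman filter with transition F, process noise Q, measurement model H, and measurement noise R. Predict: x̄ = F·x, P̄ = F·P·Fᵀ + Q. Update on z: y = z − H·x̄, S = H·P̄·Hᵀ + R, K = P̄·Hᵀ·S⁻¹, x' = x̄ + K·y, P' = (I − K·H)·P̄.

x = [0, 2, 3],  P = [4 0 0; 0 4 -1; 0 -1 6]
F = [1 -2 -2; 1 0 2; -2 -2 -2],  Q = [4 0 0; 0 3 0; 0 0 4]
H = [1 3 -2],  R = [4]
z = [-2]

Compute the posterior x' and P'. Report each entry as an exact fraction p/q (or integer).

x' = [-338/45, 4/45, -122/45]
P' = [23864/675 -3352/675 7016/675; -3352/675 3236/675 2912/675; 7016/675 2912/675 8204/675]

x̄ = F·x = [-10, 6, -10]
P̄ = F·P·Fᵀ + Q = [40 -16 24; -16 31 -28; 24 -28 52]
y = z − H·x̄ = [-30]
S = H·P̄·Hᵀ + R = [675]
K = P̄·Hᵀ·S⁻¹ = [-56/675; 133/675; -164/675]
x' = x̄ + K·y = [-338/45, 4/45, -122/45]
P' = (I − K·H)·P̄ = [23864/675 -3352/675 7016/675; -3352/675 3236/675 2912/675; 7016/675 2912/675 8204/675]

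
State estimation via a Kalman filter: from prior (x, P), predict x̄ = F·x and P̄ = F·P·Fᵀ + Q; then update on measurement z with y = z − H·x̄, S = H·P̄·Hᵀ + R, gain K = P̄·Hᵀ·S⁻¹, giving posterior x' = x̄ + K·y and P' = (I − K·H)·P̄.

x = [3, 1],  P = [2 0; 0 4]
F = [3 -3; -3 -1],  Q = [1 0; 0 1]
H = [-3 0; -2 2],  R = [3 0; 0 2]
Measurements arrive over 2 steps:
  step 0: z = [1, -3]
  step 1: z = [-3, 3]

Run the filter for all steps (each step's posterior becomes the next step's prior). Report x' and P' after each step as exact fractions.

step 0: x̄ = F·x = [6, -10]
step 0: P̄ = F·P·Fᵀ + Q = [55 -6; -6 23]
step 0: y = z − H·x̄ = [19, 29]
step 0: S = H·P̄·Hᵀ + R = [498 366; 366 362]
step 0: K = P̄·Hᵀ·S⁻¹ = [-2513/7720 -61/7720; -613/1930 929/1930]
step 0: x' = x̄ + K·y = [-799/1930, -2003/965]
step 0: P' = (I − K·H)·P̄ = [2513/7720 613/1930; 613/1930 771/965]
step 1: x̄ = F·x = [9621/1930, 6403/1930]
step 1: P̄ = F·P·Fᵀ + Q = [41713/7720 10599/7720; 10599/7720 51217/7720]
step 1: y = z − H·x̄ = [23073/1930, 6113/965]
step 1: S = H·P̄·Hᵀ + R = [398577/7720 46671/1930; 46671/1930 37796/965]
step 1: K = P̄·Hᵀ·S⁻¹ = [-566085/1849439 -31114/1849439; -534971/1849439 827176/1849439]
step 1: x' = x̄ + K·y = [2254805/1849439, 4980117/1849439]
step 1: P' = (I − K·H)·P̄ = [566085/1849439 534971/1849439; 534971/1849439 1362147/1849439]

step 0: x' = [-799/1930, -2003/965], P' = [2513/7720 613/1930; 613/1930 771/965]
step 1: x' = [2254805/1849439, 4980117/1849439], P' = [566085/1849439 534971/1849439; 534971/1849439 1362147/1849439]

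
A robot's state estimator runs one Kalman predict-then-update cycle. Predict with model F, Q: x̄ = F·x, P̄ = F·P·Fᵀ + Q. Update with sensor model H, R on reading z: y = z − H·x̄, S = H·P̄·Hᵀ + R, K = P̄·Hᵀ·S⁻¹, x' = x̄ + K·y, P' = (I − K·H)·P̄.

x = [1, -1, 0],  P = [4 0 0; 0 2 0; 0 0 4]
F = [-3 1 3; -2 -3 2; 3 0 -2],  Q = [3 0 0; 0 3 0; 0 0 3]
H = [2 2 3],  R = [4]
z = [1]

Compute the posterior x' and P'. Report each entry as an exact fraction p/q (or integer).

x' = [-736/155, 3/31, 107/31]
P' = [8571/155 490/31 -1454/31; 490/31 663/31 -750/31; -1454/31 -750/31 1460/31]

x̄ = F·x = [-4, 1, 3]
P̄ = F·P·Fᵀ + Q = [77 42 -60; 42 53 -40; -60 -40 55]
y = z − H·x̄ = [-2]
S = H·P̄·Hᵀ + R = [155]
K = P̄·Hᵀ·S⁻¹ = [58/155; 14/31; -7/31]
x' = x̄ + K·y = [-736/155, 3/31, 107/31]
P' = (I − K·H)·P̄ = [8571/155 490/31 -1454/31; 490/31 663/31 -750/31; -1454/31 -750/31 1460/31]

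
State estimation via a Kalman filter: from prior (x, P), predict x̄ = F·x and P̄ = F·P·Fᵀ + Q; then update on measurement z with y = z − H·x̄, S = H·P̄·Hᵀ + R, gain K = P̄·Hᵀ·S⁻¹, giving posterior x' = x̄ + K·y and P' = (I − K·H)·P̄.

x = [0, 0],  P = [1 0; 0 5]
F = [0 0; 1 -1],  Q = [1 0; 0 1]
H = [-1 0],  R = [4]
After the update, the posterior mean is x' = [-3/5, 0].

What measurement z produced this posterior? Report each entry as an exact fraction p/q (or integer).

x̄ = F·x = [0, 0]
P̄ = F·P·Fᵀ + Q = [1 0; 0 7]
S = H·P̄·Hᵀ + R = [5]
K = P̄·Hᵀ·S⁻¹ = [-1/5; 0]
x' − x̄ = [-3/5, 0] = K·y
y = (KᵀK)⁻¹·Kᵀ·(x' − x̄) = [3]
z = y + H·x̄ = [3] + [0] = [3]

z = [3]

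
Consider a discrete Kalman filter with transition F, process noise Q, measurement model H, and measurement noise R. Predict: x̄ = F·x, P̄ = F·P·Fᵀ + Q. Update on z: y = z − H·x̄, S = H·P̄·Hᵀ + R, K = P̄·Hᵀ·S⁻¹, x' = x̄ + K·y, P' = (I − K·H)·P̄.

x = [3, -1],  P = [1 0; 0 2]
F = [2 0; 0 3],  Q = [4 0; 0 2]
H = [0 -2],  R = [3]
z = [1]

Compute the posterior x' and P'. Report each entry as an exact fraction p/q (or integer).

x̄ = F·x = [6, -3]
P̄ = F·P·Fᵀ + Q = [8 0; 0 20]
y = z − H·x̄ = [-5]
S = H·P̄·Hᵀ + R = [83]
K = P̄·Hᵀ·S⁻¹ = [0; -40/83]
x' = x̄ + K·y = [6, -49/83]
P' = (I − K·H)·P̄ = [8 0; 0 60/83]

x' = [6, -49/83]
P' = [8 0; 0 60/83]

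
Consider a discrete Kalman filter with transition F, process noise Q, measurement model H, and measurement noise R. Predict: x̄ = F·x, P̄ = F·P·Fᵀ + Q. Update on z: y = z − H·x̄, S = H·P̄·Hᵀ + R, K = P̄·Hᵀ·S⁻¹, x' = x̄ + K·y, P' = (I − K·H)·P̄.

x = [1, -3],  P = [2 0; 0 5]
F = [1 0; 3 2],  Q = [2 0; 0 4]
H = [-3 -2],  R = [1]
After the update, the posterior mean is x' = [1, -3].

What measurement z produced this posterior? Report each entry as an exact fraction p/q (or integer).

x̄ = F·x = [1, -3]
P̄ = F·P·Fᵀ + Q = [4 6; 6 42]
S = H·P̄·Hᵀ + R = [277]
K = P̄·Hᵀ·S⁻¹ = [-24/277; -102/277]
x' − x̄ = [0, 0] = K·y
y = (KᵀK)⁻¹·Kᵀ·(x' − x̄) = [0]
z = y + H·x̄ = [0] + [3] = [3]

z = [3]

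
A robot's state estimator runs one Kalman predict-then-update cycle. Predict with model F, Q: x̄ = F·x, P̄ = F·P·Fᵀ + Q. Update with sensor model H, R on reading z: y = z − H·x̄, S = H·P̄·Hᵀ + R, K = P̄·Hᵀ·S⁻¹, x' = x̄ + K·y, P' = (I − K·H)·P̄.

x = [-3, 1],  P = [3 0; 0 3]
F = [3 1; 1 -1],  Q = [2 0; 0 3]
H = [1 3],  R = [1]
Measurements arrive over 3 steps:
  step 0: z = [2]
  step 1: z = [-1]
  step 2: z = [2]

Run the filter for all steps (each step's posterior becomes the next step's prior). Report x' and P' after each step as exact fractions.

step 0: x' = [-2/3, 21/25], P' = [46/3 -5; -5 87/50]
step 1: x' = [3853/5908, -350/633], P' = [96449/17724 -711/422; -711/422 797/1266]
step 2: x' = [703863/2382602, 681349/1191301], P' = [12551873/2382602 -1946211/1191301; -1946211/1191301 4392133/7147806]

step 0: x̄ = F·x = [-8, -4]
step 0: P̄ = F·P·Fᵀ + Q = [32 6; 6 9]
step 0: y = z − H·x̄ = [22]
step 0: S = H·P̄·Hᵀ + R = [150]
step 0: K = P̄·Hᵀ·S⁻¹ = [1/3; 11/50]
step 0: x' = x̄ + K·y = [-2/3, 21/25]
step 0: P' = (I − K·H)·P̄ = [46/3 -5; -5 87/50]
step 1: x̄ = F·x = [-29/25, -113/75]
step 1: P̄ = F·P·Fᵀ + Q = [5587/50 2713/50; 2713/50 4511/150]
step 1: y = z − H·x̄ = [117/25]
step 1: S = H·P̄·Hᵀ + R = [17724/25]
step 1: K = P̄·Hᵀ·S⁻¹ = [6863/17724; 43/211]
step 1: x' = x̄ + K·y = [3853/5908, -350/633]
step 1: P' = (I − K·H)·P̄ = [96449/17724 -711/422; -711/422 797/1266]
step 2: x̄ = F·x = [24877/17724, 21359/17724]
step 2: P̄ = F·P·Fᵀ + Q = [735475/17724 337913/17724; 337913/17724 73501/5908]
step 2: y = z − H·x̄ = [-26753/8862]
step 2: S = H·P̄·Hᵀ + R = [1191301/4431]
step 2: K = P̄·Hᵀ·S⁻¹ = [874607/2382602; 499711/2382602]
step 2: x' = x̄ + K·y = [703863/2382602, 681349/1191301]
step 2: P' = (I − K·H)·P̄ = [12551873/2382602 -1946211/1191301; -1946211/1191301 4392133/7147806]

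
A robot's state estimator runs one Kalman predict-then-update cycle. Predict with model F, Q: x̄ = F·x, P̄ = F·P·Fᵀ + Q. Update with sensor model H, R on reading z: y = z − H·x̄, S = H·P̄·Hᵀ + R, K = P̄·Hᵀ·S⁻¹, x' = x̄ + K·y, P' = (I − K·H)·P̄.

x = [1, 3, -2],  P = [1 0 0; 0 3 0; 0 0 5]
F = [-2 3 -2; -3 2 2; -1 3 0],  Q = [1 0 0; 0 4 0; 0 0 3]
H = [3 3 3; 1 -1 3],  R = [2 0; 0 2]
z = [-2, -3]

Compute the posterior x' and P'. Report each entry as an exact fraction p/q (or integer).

x' = [-53506/36199, 32906/36199, -8195/72398]
P' = [605471/72398 -156839/36199 -291443/72398; -156839/36199 90077/36199 72658/36199; -291443/72398 72658/36199 150027/72398]

x̄ = F·x = [11, -1, 8]
P̄ = F·P·Fᵀ + Q = [52 4 29; 4 45 21; 29 21 31]
y = z − H·x̄ = [-56, -39]
S = H·P̄·Hᵀ + R = [2126 774; 774 418]
K = P̄·Hᵀ·S⁻¹ = [525/72398 11205/36199; 8844/36199 -14471/36199; 2925/36199 6661/72398]
x' = x̄ + K·y = [-53506/36199, 32906/36199, -8195/72398]
P' = (I − K·H)·P̄ = [605471/72398 -156839/36199 -291443/72398; -156839/36199 90077/36199 72658/36199; -291443/72398 72658/36199 150027/72398]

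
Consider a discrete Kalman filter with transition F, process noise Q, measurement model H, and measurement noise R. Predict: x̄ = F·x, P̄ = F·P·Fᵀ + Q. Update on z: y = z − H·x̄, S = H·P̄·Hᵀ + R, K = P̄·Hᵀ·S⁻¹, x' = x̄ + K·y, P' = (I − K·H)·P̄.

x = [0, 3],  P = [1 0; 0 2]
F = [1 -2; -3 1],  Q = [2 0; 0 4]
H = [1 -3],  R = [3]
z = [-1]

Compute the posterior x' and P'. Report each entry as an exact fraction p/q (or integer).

x̄ = F·x = [-6, 3]
P̄ = F·P·Fᵀ + Q = [11 -7; -7 15]
y = z − H·x̄ = [14]
S = H·P̄·Hᵀ + R = [191]
K = P̄·Hᵀ·S⁻¹ = [32/191; -52/191]
x' = x̄ + K·y = [-698/191, -155/191]
P' = (I − K·H)·P̄ = [1077/191 327/191; 327/191 161/191]

x' = [-698/191, -155/191]
P' = [1077/191 327/191; 327/191 161/191]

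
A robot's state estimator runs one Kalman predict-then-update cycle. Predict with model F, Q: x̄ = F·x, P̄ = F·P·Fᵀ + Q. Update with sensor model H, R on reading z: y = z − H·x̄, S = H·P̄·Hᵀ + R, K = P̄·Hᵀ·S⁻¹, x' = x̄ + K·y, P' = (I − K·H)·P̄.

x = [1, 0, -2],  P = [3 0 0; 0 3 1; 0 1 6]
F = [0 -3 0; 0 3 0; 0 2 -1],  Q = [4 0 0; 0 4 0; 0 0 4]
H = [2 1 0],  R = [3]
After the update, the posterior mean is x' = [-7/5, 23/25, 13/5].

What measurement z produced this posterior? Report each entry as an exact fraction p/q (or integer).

z = [-2]

x̄ = F·x = [0, 0, 2]
P̄ = F·P·Fᵀ + Q = [31 -27 -15; -27 31 15; -15 15 18]
S = H·P̄·Hᵀ + R = [50]
K = P̄·Hᵀ·S⁻¹ = [7/10; -23/50; -3/10]
x' − x̄ = [-7/5, 23/25, 3/5] = K·y
y = (KᵀK)⁻¹·Kᵀ·(x' − x̄) = [-2]
z = y + H·x̄ = [-2] + [0] = [-2]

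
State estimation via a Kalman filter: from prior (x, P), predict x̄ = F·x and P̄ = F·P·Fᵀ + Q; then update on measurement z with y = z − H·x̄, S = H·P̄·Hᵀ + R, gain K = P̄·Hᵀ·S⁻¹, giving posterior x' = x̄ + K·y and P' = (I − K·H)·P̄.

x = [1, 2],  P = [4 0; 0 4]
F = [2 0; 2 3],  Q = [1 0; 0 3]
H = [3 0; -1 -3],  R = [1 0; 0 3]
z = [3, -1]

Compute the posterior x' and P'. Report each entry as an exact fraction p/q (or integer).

x̄ = F·x = [2, 8]
P̄ = F·P·Fᵀ + Q = [17 16; 16 55]
y = z − H·x̄ = [-3, 25]
S = H·P̄·Hᵀ + R = [154 -195; -195 611]
K = P̄·Hᵀ·S⁻¹ = [1422/4313 -5/4313; -459/4313 -18514/56069]
x' = x̄ + K·y = [4235/4313, 3603/56069]
P' = (I − K·H)·P̄ = [474/4313 -153/4313; -153/4313 19177/56069]

x' = [4235/4313, 3603/56069]
P' = [474/4313 -153/4313; -153/4313 19177/56069]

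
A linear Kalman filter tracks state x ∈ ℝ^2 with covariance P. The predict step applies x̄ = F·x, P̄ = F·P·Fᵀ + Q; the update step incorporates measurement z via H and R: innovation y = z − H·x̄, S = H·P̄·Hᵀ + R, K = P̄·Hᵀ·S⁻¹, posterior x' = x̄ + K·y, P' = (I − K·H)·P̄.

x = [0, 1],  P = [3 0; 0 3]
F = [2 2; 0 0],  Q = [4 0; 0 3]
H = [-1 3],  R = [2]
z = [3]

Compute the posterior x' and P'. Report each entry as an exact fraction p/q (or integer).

x' = [-26/57, 15/19]
P' = [812/57 84/19; 84/19 30/19]

x̄ = F·x = [2, 0]
P̄ = F·P·Fᵀ + Q = [28 0; 0 3]
y = z − H·x̄ = [5]
S = H·P̄·Hᵀ + R = [57]
K = P̄·Hᵀ·S⁻¹ = [-28/57; 3/19]
x' = x̄ + K·y = [-26/57, 15/19]
P' = (I − K·H)·P̄ = [812/57 84/19; 84/19 30/19]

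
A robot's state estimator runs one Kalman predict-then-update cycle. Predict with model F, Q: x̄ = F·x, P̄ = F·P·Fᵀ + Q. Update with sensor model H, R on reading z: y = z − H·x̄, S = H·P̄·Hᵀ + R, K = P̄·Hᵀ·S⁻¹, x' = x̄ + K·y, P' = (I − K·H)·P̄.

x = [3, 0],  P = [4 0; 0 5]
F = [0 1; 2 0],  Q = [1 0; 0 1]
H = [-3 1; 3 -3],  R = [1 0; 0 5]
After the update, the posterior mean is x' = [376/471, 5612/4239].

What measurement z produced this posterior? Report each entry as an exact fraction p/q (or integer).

z = [-1, -1]

x̄ = F·x = [0, 6]
P̄ = F·P·Fᵀ + Q = [6 0; 0 17]
S = H·P̄·Hᵀ + R = [72 -105; -105 212]
K = P̄·Hᵀ·S⁻¹ = [-214/471 -22/157; -1751/4239 -629/1413]
x' − x̄ = [376/471, -19822/4239] = K·y
y = (KᵀK)⁻¹·Kᵀ·(x' − x̄) = [-7, 17]
z = y + H·x̄ = [-7, 17] + [6, -18] = [-1, -1]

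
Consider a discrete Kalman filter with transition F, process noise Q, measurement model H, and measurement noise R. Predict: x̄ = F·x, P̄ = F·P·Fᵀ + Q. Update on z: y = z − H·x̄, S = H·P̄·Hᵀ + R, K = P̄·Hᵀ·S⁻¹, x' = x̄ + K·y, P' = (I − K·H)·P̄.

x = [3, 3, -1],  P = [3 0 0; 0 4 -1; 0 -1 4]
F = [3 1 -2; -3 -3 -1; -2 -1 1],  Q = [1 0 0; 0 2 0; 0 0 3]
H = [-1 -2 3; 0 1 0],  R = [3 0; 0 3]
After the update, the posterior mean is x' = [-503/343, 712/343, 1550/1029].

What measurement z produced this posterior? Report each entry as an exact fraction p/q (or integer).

z = [2, 3]

x̄ = F·x = [14, -17, -10]
P̄ = F·P·Fᵀ + Q = [52 -36 -33; -36 63 28; -33 28 25]
S = H·P̄·Hᵀ + R = [250 -6; -6 66]
K = P̄·Hᵀ·S⁻¹ = [-905/2744 -1579/2744; -3/2744 2619/2744; 75/343 457/1029]
x' − x̄ = [-5305/343, 6543/343, 11840/1029] = K·y
y = (KᵀK)⁻¹·Kᵀ·(x' − x̄) = [12, 20]
z = y + H·x̄ = [12, 20] + [-10, -17] = [2, 3]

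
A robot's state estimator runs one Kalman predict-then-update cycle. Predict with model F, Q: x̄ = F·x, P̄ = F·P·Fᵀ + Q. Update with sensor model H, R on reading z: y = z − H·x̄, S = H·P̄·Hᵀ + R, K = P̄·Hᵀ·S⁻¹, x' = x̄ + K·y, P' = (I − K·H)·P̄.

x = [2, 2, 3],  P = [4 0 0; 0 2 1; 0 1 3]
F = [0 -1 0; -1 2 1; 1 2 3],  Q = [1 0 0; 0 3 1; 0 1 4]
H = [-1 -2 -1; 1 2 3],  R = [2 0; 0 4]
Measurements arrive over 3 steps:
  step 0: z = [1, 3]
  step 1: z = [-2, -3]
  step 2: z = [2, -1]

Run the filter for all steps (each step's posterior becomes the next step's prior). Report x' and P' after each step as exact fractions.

step 0: x' = [-187/783, -171/116, 3377/1566], P' = [1565/783 -59/58 -14/783; -59/58 381/232 -115/116; -14/783 -115/116 1957/1566]
step 1: x' = [3316198/5396317, 4658450/5396317, -6944453/5396317], P' = [12058876/5396317 -7904885/5396317 1874550/5396317; -7904885/5396317 10428941/5396317 -5693219/5396317; 1874550/5396317 -5693219/5396317 5954560/5396317]
step 2: x' = [-1392539228/2483865205, -1552594739/2483865205, 261130941/2483865205], P' = [5614355452/2483865205 -3799880769/2483865205 975235086/2483865205; -3799880769/2483865205 10054471171/4967730410 -2755463832/2483865205; 975235086/2483865205 -2755463832/2483865205 2815580578/2483865205]

step 0: x̄ = F·x = [-2, 5, 15]
step 0: P̄ = F·P·Fᵀ + Q = [3 -5 -7; -5 22 22; -7 22 55]
step 0: y = z − H·x̄ = [24, -50]
step 0: S = H·P̄·Hᵀ + R = [202 -384; -384 792]
step 0: K = P̄·Hᵀ·S⁻¹ = [7/261 -35/1566; -37/58 -41/232; 98/261 1369/3132]
step 0: x' = x̄ + K·y = [-187/783, -171/116, 3377/1566]
step 0: P' = (I − K·H)·P̄ = [1565/783 -59/58 -14/783; -59/58 381/232 -115/116; -14/783 -115/116 1957/1566]
step 1: x̄ = F·x = [171/116, -433/783, 2570/783]
step 1: P̄ = F·P·Fᵀ + Q = [613/232 -96/29 41/58; -96/29 10145/783 1115/783; 41/58 1115/783 6062/783]
step 1: y = z − H·x̄ = [1723/1044, -41389/3132]
step 1: S = H·P̄·Hᵀ + R = [40423/696 -164269/2088; -164269/2088 853375/6264]
step 1: K = P̄·Hᵀ·S⁻¹ = [938172/5396317 468189/5396317; -3629889/5396317 -1031665/5396317; 1778664/5396317 2087948/5396317]
step 1: x' = x̄ + K·y = [3316198/5396317, 4658450/5396317, -6944453/5396317]
step 1: P' = (I − K·H)·P̄ = [12058876/5396317 -7904885/5396317 1874550/5396317; -7904885/5396317 10428941/5396317 -5693219/5396317; 1874550/5396317 -5693219/5396317 5954560/5396317]
step 2: x̄ = F·x = [-4658450/5396317, -943751/5396317, -8200261/5396317]
step 2: P̄ = F·P·Fᵀ + Q = [15825258/5396317 -23069548/5396317 4126660/5396317; -23069548/5396317 81015715/5396317 3622033/5396317; 4126660/5396317 3622033/5396317 40260080/5396317]
step 2: y = z − H·x̄ = [-3953579/5396317, 25750418/5396317]
step 2: S = H·P̄·Hᵀ + R = [321404092/5396317 -413873070/5396317; -413873070/5396317 699760270/5396317]
step 2: K = P̄·Hᵀ·S⁻¹ = [101017100/496773041 3508579/37072615; -349912657/496773041 -15013441/74145230; 172011200/496773041 14593467/37072615]
step 2: x' = x̄ + K·y = [-1392539228/2483865205, -1552594739/2483865205, 261130941/2483865205]
step 2: P' = (I − K·H)·P̄ = [5614355452/2483865205 -3799880769/2483865205 975235086/2483865205; -3799880769/2483865205 10054471171/4967730410 -2755463832/2483865205; 975235086/2483865205 -2755463832/2483865205 2815580578/2483865205]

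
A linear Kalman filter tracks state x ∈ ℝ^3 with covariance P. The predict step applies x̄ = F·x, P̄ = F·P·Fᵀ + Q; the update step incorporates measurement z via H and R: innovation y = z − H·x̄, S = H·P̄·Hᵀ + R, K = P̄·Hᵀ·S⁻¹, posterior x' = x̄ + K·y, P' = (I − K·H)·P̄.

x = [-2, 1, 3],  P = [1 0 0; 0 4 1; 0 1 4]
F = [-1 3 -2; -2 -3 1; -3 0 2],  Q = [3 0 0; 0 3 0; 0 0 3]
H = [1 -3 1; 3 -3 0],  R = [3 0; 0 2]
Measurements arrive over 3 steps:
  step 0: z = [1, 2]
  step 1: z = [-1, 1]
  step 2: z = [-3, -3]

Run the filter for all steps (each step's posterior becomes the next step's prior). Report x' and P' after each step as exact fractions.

step 0: x' = [55232/15869, 46012/15869, 214989/31738], P' = [50843/15869 47825/15869 83845/15869; 47825/15869 48269/15869 87769/15869; 83845/15869 87769/15869 820619/63476]
step 1: x' = [-1580002372/2998971061, -2360262719/2998971061, -6967983990/2998971061], P' = [5297219913/2998971061 4628243505/2998971061 5368560276/2998971061; 4628243505/2998971061 4617630663/2998971061 5975277108/2998971061; 5368560276/2998971061 5975277108/2998971061 14816103222/2998971061]
step 2: x' = [1050208528833/22547945351822, 22321098639899/22547945351822, -776412419081/2049813213802], P' = [38314309878063/22547945351822 33543446799531/22547945351822 3625786139781/2049813213802; 33543446799531/22547945351822 33686208822075/22547945351822 4052528377233/2049813213802; 3625786139781/2049813213802 4052528377233/2049813213802 10141502586627/2049813213802]

step 0: x̄ = F·x = [-1, 4, 12]
step 0: P̄ = F·P·Fᵀ + Q = [44 -33 -7; -33 41 8; -7 8 28]
step 0: y = z − H·x̄ = [2, 17]
step 0: S = H·P̄·Hᵀ + R = [580 852; 852 1361]
step 0: K = P̄·Hᵀ·S⁻¹ = [-2929/15869 4527/15869; -3071/15869 -666/15869; 34257/63476 -5886/15869]
step 0: x' = x̄ + K·y = [55232/15869, 46012/15869, 214989/31738]
step 0: P' = (I − K·H)·P̄ = [50843/15869 47825/15869 83845/15869; 47825/15869 48269/15869 87769/15869; 83845/15869 87769/15869 820619/63476]
step 1: x̄ = F·x = [-132185/15869, -282011/31738, 49293/15869]
step 1: P̄ = F·P·Fᵀ + Q = [348692/15869 309873/31738 -236521/15869; 309873/31738 2409843/63476 64527/31738; -236521/15869 64527/31738 319673/15869]
step 1: y = z − H·x̄ = [-711987/31738, -21185/31738]
step 1: S = H·P̄·Hᵀ + R = [18167507/63476 15210525/63476; 15210525/63476 23213023/63476]
step 1: K = P̄·Hᵀ·S⁻¹ = [-1072983442/2998971061 1003464612/2998971061; -1083123792/2998971061 15919263/2998971061; 752944058/2998971061 -910075248/2998971061]
step 1: x' = x̄ + K·y = [-1580002372/2998971061, -2360262719/2998971061, -6967983990/2998971061]
step 1: P' = (I − K·H)·P̄ = [5297219913/2998971061 4628243505/2998971061 5368560276/2998971061; 4628243505/2998971061 4617630663/2998971061 5975277108/2998971061; 5368560276/2998971061 5975277108/2998971061 14816103222/2998971061]
step 2: x̄ = F·x = [8435182195/2998971061, 3272808911/2998971061, -9195960864/2998971061]
step 2: P̄ = F·P·Fᵀ + Q = [37118676729/2998971061 -4597998300/2998971061 -27701040942/2998971061; -4597998300/2998971061 84773590332/2998971061 29638132887/2998971061; -27701040942/2998971061 29638132887/2998971061 51513581976/2998971061]
step 2: y = z − H·x̄ = [1582292219/2998971061, -24484033035/2998971061]
step 2: S = H·P̄·Hᵀ + R = [654948595470/2998971061 757476801288/2998971061; 757476801288/2998971061 1185792315071/2998971061]
step 2: K = P̄·Hᵀ·S⁻¹ = [-7477460994313/22547945351822 3578147308899/11273972675911; -7645789172377/22547945351822 -107071516908/11273972675911; 536567864903/2049813213802 -320056678089/1024906606901]
step 2: x' = x̄ + K·y = [1050208528833/22547945351822, 22321098639899/22547945351822, -776412419081/2049813213802]
step 2: P' = (I − K·H)·P̄ = [38314309878063/22547945351822 33543446799531/22547945351822 3625786139781/2049813213802; 33543446799531/22547945351822 33686208822075/22547945351822 4052528377233/2049813213802; 3625786139781/2049813213802 4052528377233/2049813213802 10141502586627/2049813213802]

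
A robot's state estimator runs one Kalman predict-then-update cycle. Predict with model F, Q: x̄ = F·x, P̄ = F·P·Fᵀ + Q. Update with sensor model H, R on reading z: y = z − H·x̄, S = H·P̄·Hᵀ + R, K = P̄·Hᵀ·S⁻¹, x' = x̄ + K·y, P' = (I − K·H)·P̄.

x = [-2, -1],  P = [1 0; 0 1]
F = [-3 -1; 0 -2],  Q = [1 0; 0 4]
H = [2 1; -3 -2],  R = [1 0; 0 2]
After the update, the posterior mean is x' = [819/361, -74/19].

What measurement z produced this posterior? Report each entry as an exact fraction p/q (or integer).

x̄ = F·x = [7, 2]
P̄ = F·P·Fᵀ + Q = [11 2; 2 8]
S = H·P̄·Hᵀ + R = [61 -96; -96 157]
K = P̄·Hᵀ·S⁻¹ = [216/361 47/361; -12/19 -10/19]
x' − x̄ = [-1708/361, -112/19] = K·y
y = (KᵀK)⁻¹·Kᵀ·(x' − x̄) = [-14, 28]
z = y + H·x̄ = [-14, 28] + [16, -25] = [2, 3]

z = [2, 3]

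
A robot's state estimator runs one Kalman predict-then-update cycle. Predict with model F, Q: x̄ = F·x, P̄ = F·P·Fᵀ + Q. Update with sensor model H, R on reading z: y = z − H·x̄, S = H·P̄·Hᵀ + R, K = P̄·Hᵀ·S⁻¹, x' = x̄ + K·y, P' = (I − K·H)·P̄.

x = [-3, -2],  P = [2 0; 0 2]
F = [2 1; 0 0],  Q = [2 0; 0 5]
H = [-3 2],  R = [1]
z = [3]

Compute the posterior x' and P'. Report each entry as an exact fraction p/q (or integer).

x' = [-92/43, -70/43]
P' = [84/43 120/43; 120/43 545/129]

x̄ = F·x = [-8, 0]
P̄ = F·P·Fᵀ + Q = [12 0; 0 5]
y = z − H·x̄ = [-21]
S = H·P̄·Hᵀ + R = [129]
K = P̄·Hᵀ·S⁻¹ = [-12/43; 10/129]
x' = x̄ + K·y = [-92/43, -70/43]
P' = (I − K·H)·P̄ = [84/43 120/43; 120/43 545/129]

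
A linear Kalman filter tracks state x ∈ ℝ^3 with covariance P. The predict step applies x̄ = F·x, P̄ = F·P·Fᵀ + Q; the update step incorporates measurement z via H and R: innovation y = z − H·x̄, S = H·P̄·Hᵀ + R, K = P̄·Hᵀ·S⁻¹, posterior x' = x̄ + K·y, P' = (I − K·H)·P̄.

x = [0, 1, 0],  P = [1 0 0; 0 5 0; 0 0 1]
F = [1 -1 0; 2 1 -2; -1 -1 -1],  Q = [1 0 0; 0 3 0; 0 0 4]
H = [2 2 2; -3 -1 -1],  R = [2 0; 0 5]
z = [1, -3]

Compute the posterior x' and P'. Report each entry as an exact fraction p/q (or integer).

x' = [1081/1295, -169/1295, -149/1295]
P' = [1333/1295 -1737/1295 208/1295; -1737/1295 11548/1295 -9167/1295; 208/1295 -9167/1295 9113/1295]

x̄ = F·x = [-1, 1, -1]
P̄ = F·P·Fᵀ + Q = [7 -3 4; -3 16 -5; 4 -5 11]
y = z − H·x̄ = [3, -6]
S = H·P̄·Hᵀ + R = [106 -84; -84 91]
K = P̄·Hᵀ·S⁻¹ = [-28/185 -494/1295; 92/185 566/1295; 22/185 -114/1295]
x' = x̄ + K·y = [1081/1295, -169/1295, -149/1295]
P' = (I − K·H)·P̄ = [1333/1295 -1737/1295 208/1295; -1737/1295 11548/1295 -9167/1295; 208/1295 -9167/1295 9113/1295]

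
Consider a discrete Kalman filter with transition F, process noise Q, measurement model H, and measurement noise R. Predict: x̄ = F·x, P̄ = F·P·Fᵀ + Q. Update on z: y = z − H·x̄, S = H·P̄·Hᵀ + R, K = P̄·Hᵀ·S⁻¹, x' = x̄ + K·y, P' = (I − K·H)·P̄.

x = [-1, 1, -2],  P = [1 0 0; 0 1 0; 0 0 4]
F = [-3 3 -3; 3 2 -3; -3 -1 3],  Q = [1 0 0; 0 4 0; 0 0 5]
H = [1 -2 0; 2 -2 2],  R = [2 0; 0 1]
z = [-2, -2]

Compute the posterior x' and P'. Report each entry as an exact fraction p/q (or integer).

x' = [76376/6229, 44397/6229, -38164/6229]
P' = [334638/6229 168886/6229 -165462/6229; 168886/6229 87832/6229 -81035/6229; -165462/6229 -81035/6229 85679/6229]

x̄ = F·x = [12, 5, -4]
P̄ = F·P·Fᵀ + Q = [55 33 -30; 33 53 -47; -30 -47 51]
y = z − H·x̄ = [-4, -8]
S = H·P̄·Hᵀ + R = [137 252; 252 509]
K = P̄·Hᵀ·S⁻¹ = [-1567/6229 580/6229; -3389/6229 38/6229; -1696/6229 2504/6229]
x' = x̄ + K·y = [76376/6229, 44397/6229, -38164/6229]
P' = (I − K·H)·P̄ = [334638/6229 168886/6229 -165462/6229; 168886/6229 87832/6229 -81035/6229; -165462/6229 -81035/6229 85679/6229]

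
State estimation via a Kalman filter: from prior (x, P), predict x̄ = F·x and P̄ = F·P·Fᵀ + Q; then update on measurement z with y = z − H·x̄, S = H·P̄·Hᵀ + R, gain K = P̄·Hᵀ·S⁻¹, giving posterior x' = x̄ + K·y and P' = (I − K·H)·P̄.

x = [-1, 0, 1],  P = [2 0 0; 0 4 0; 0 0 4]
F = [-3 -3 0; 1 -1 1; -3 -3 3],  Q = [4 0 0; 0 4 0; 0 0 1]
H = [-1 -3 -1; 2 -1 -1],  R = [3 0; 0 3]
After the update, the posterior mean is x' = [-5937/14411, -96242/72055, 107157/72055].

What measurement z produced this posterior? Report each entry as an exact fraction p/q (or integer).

x̄ = F·x = [3, 0, 6]
P̄ = F·P·Fᵀ + Q = [58 6 54; 6 14 18; 54 18 91]
S = H·P̄·Hᵀ + R = [530 5; 5 136]
K = P̄·Hᵀ·S⁻¹ = [-3592/14411 6066/14411; -8876/72055 -2054/14411; -27059/72055 93/14411]
x' − x̄ = [-49170/14411, -96242/72055, -325173/72055] = K·y
y = (KᵀK)⁻¹·Kᵀ·(x' − x̄) = [12, -1]
z = y + H·x̄ = [12, -1] + [-9, 0] = [3, -1]

z = [3, -1]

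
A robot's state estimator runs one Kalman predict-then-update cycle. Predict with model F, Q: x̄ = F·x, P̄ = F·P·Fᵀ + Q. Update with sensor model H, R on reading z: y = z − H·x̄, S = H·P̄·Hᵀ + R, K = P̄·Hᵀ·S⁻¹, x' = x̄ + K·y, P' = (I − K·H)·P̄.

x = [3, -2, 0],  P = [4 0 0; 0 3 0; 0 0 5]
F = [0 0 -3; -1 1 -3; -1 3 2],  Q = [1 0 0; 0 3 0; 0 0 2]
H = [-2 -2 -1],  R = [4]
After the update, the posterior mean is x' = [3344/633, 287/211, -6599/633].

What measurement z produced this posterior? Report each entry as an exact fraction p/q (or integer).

x̄ = F·x = [0, -5, -9]
P̄ = F·P·Fᵀ + Q = [46 45 -30; 45 55 -17; -30 -17 53]
S = H·P̄·Hᵀ + R = [633]
K = P̄·Hᵀ·S⁻¹ = [-152/633; -61/211; 41/633]
x' − x̄ = [3344/633, 1342/211, -902/633] = K·y
y = (KᵀK)⁻¹·Kᵀ·(x' − x̄) = [-22]
z = y + H·x̄ = [-22] + [19] = [-3]

z = [-3]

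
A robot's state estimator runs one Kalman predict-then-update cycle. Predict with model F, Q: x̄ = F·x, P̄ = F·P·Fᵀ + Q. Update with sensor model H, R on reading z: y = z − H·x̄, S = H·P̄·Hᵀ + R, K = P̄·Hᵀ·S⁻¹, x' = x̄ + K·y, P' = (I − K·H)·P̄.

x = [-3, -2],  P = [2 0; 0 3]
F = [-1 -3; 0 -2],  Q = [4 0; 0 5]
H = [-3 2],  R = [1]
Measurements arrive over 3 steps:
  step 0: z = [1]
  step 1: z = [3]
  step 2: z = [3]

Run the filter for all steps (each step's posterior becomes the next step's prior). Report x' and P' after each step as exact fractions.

step 0: x̄ = F·x = [9, 4]
step 0: P̄ = F·P·Fᵀ + Q = [33 18; 18 17]
step 0: y = z − H·x̄ = [20]
step 0: S = H·P̄·Hᵀ + R = [150]
step 0: K = P̄·Hᵀ·S⁻¹ = [-21/50; -2/15]
step 0: x' = x̄ + K·y = [3/5, 4/3]
step 0: P' = (I − K·H)·P̄ = [327/50 48/5; 48/5 43/3]
step 1: x̄ = F·x = [-23/5, -8/3]
step 1: P̄ = F·P·Fᵀ + Q = [9857/50 526/5; 526/5 187/3]
step 1: y = z − H·x̄ = [-82/15]
step 1: S = H·P̄·Hᵀ + R = [114329/150]
step 1: K = P̄·Hᵀ·S⁻¹ = [-57153/114329; -28640/114329]
step 1: x' = x̄ + K·y = [-213477/114329, -148312/114329]
step 1: P' = (I − K·H)·P̄ = [762383/114329 1114998/114329; 1114998/114329 1658177/114329]
step 2: x̄ = F·x = [658413/114329, 296624/114329]
step 2: P̄ = F·P·Fᵀ + Q = [22833280/114329 12179058/114329; 12179058/114329 7204353/114329]
step 2: y = z − H·x̄ = [1724978/114329]
step 2: S = H·P̄·Hᵀ + R = [88282565/114329]
step 2: K = P̄·Hᵀ·S⁻¹ = [-44141724/88282565; -22128468/88282565]
step 2: x' = x̄ + K·y = [-157590063/88282565, -104823736/88282565]
step 2: P' = (I − K·H)·P̄ = [588553456/88282565 860759322/88282565; 860759322/88282565 1280074749/88282565]

step 0: x' = [3/5, 4/3], P' = [327/50 48/5; 48/5 43/3]
step 1: x' = [-213477/114329, -148312/114329], P' = [762383/114329 1114998/114329; 1114998/114329 1658177/114329]
step 2: x' = [-157590063/88282565, -104823736/88282565], P' = [588553456/88282565 860759322/88282565; 860759322/88282565 1280074749/88282565]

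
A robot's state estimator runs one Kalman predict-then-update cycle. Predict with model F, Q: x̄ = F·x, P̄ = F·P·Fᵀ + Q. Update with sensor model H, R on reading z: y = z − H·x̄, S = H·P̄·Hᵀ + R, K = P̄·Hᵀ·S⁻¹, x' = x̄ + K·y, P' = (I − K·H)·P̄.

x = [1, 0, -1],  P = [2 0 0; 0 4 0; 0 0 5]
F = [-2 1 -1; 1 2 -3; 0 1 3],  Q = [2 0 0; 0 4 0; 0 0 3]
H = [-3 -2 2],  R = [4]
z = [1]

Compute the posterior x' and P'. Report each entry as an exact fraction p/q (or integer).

x' = [-2711/1307, 2048/1307, -1389/1307]
P' = [11144/1307 -6172/1307 10310/1307; -6172/1307 17344/1307 7556/1307; 10310/1307 7556/1307 23443/1307]

x̄ = F·x = [-1, 4, -3]
P̄ = F·P·Fᵀ + Q = [19 19 -11; 19 67 -37; -11 -37 52]
y = z − H·x̄ = [12]
S = H·P̄·Hᵀ + R = [1307]
K = P̄·Hᵀ·S⁻¹ = [-117/1307; -265/1307; 211/1307]
x' = x̄ + K·y = [-2711/1307, 2048/1307, -1389/1307]
P' = (I − K·H)·P̄ = [11144/1307 -6172/1307 10310/1307; -6172/1307 17344/1307 7556/1307; 10310/1307 7556/1307 23443/1307]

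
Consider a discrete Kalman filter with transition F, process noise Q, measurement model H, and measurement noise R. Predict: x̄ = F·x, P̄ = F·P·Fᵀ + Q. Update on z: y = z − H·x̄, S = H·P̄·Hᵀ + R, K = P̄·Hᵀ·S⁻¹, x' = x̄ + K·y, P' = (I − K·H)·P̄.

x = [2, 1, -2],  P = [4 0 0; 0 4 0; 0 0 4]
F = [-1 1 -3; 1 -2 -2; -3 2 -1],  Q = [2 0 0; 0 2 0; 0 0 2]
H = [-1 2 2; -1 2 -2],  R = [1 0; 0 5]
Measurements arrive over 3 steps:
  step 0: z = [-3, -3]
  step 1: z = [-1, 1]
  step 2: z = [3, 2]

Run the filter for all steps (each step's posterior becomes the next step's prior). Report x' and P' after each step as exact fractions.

step 0: x̄ = F·x = [5, 4, -2]
step 0: P̄ = F·P·Fᵀ + Q = [46 12 32; 12 38 -20; 32 -20 58]
step 0: y = z − H·x̄ = [-2, -10]
step 0: S = H·P̄·Hᵀ + R = [95 -82; -82 675]
step 0: K = P̄·Hᵀ·S⁻¹ = [21298/57401 -4726/57401; 24728/57401 11848/57401; 14284/57401 -14252/57401]
step 0: x' = x̄ + K·y = [291669/57401, 61668/57401, -850/57401]
step 0: P' = (I − K·H)·P̄ = [1339494/57401 669164/57401 11232/57401; 669164/57401 355574/57401 -8628/57401; 11232/57401 -8628/57401 21386/57401]
step 1: x̄ = F·x = [-227451/57401, 170033/57401, -750821/57401]
step 1: P̄ = F·P·Fᵀ + Q = [783176/57401 39422/57401 1620684/57401; 39422/57401 171528/57401 28722/57401; 1620684/57401 28722/57401 5685866/57401]
step 1: y = z − H·x̄ = [876724/57401, -2011758/57401]
step 1: S = H·P̄·Hᵀ + R = [17859505/57401 -21431864/57401; -21431864/57401 30595029/57401]
step 1: K = P̄·Hᵀ·S⁻¹ = [-120956356/1517173549 -280392996/1517173549; 284376622/1517173549 211414542/1517173549; 398434460/1517173549 -362326972/1517173549]
step 1: x' = x̄ + K·y = [1967820625/1517173549, 1428102009/1517173549, -1060861713/1517173549]
step 1: P' = (I − K·H)·P̄ = [6772319240/1517173549 3005429286/1517173549 320252156/1517173549; 3005429286/1517173549 1838076976/1517173549 -193174022/1517173549; 320252156/1517173549 -193174022/1517173549 552517330/1517173549]
step 2: x̄ = F·x = [2642866523/1517173549, 1233340033/1517173549, -1986396144/1517173549]
step 2: P̄ = F·P·Fᵀ + Q = [13687097780/1517173549 789970402/1517173549 15178256946/1517173549; 789970402/1517173549 4520925618/1517173549 -533187852/1517173549; 15178256946/1517173549 -533187852/1517173549 38519103084/1517173549]
step 2: y = z − H·x̄ = [8700499392/1517173549, -762258733/1517173549]
step 2: S = H·P̄·Hᵀ + R = [119225973929/1517173549 -125465493692/1517173549; -125465493692/1517173549 255251729325/1517173549]
step 2: K = P̄·Hᵀ·S⁻¹ = [-441311093244/9683167708889 -1827811948500/9683167708889; 1979491581154/9683167708889 1326487112138/9683167708889; 2513810862006/9683167708889 -2303125833234/9683167708889]
step 2: x' = x̄ + K·y = [15255313745251/9683167708889, 18556926010899/9683167708889, 2895107590242/9683167708889]
step 2: P' = (I − K·H)·P̄ = [41506459135876/9683167708889 18358136859002/9683167708889 2174437162314/9683167708889; 18358136859002/9683167708889 11332050214962/9683167708889 -1163235994884/9683167708889; 2174437162314/9683167708889 -1163235994884/9683167708889 3507360007044/9683167708889]

step 0: x' = [291669/57401, 61668/57401, -850/57401], P' = [1339494/57401 669164/57401 11232/57401; 669164/57401 355574/57401 -8628/57401; 11232/57401 -8628/57401 21386/57401]
step 1: x' = [1967820625/1517173549, 1428102009/1517173549, -1060861713/1517173549], P' = [6772319240/1517173549 3005429286/1517173549 320252156/1517173549; 3005429286/1517173549 1838076976/1517173549 -193174022/1517173549; 320252156/1517173549 -193174022/1517173549 552517330/1517173549]
step 2: x' = [15255313745251/9683167708889, 18556926010899/9683167708889, 2895107590242/9683167708889], P' = [41506459135876/9683167708889 18358136859002/9683167708889 2174437162314/9683167708889; 18358136859002/9683167708889 11332050214962/9683167708889 -1163235994884/9683167708889; 2174437162314/9683167708889 -1163235994884/9683167708889 3507360007044/9683167708889]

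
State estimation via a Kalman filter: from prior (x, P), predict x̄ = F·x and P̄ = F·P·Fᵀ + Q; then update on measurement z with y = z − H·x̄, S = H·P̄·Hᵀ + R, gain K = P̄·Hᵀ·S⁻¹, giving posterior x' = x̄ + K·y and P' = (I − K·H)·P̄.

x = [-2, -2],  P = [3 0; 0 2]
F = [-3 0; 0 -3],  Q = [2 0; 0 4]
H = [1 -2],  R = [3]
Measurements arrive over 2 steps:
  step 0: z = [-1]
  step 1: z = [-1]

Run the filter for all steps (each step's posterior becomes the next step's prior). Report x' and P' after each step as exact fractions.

step 0: x' = [173/24, 25/6], P' = [2639/120 319/30; 319/30 88/15]
step 1: x' = [-42428/1893, -20530/1893], P' = [375551/1893 187264/1893; 187264/1893 94706/1893]

step 0: x̄ = F·x = [6, 6]
step 0: P̄ = F·P·Fᵀ + Q = [29 0; 0 22]
step 0: y = z − H·x̄ = [5]
step 0: S = H·P̄·Hᵀ + R = [120]
step 0: K = P̄·Hᵀ·S⁻¹ = [29/120; -11/30]
step 0: x' = x̄ + K·y = [173/24, 25/6]
step 0: P' = (I − K·H)·P̄ = [2639/120 319/30; 319/30 88/15]
step 1: x̄ = F·x = [-173/8, -25/2]
step 1: P̄ = F·P·Fᵀ + Q = [7997/40 957/10; 957/10 284/5]
step 1: y = z − H·x̄ = [-35/8]
step 1: S = H·P̄·Hᵀ + R = [1893/40]
step 1: K = P̄·Hᵀ·S⁻¹ = [341/1893; -716/1893]
step 1: x' = x̄ + K·y = [-42428/1893, -20530/1893]
step 1: P' = (I − K·H)·P̄ = [375551/1893 187264/1893; 187264/1893 94706/1893]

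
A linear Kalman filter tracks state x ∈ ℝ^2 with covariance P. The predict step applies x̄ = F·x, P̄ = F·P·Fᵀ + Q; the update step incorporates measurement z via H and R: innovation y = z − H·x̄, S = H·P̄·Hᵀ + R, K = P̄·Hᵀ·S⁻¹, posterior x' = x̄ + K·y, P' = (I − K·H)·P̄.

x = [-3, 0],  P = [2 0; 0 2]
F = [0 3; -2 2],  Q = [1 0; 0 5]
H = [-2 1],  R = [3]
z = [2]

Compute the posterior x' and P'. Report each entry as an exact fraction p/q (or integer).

x' = [2, 81/13]
P' = [6 21/2; 21/2 1083/52]

x̄ = F·x = [0, 6]
P̄ = F·P·Fᵀ + Q = [19 12; 12 21]
y = z − H·x̄ = [-4]
S = H·P̄·Hᵀ + R = [52]
K = P̄·Hᵀ·S⁻¹ = [-1/2; -3/52]
x' = x̄ + K·y = [2, 81/13]
P' = (I − K·H)·P̄ = [6 21/2; 21/2 1083/52]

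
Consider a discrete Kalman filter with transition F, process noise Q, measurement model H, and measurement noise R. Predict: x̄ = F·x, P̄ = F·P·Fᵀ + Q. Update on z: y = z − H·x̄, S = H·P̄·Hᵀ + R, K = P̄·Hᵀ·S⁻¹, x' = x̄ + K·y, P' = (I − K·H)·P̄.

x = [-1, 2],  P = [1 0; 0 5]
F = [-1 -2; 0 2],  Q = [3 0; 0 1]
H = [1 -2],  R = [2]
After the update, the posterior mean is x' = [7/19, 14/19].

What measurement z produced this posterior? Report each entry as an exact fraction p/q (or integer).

x̄ = F·x = [-3, 4]
P̄ = F·P·Fᵀ + Q = [24 -20; -20 21]
S = H·P̄·Hᵀ + R = [190]
K = P̄·Hᵀ·S⁻¹ = [32/95; -31/95]
x' − x̄ = [64/19, -62/19] = K·y
y = (KᵀK)⁻¹·Kᵀ·(x' − x̄) = [10]
z = y + H·x̄ = [10] + [-11] = [-1]

z = [-1]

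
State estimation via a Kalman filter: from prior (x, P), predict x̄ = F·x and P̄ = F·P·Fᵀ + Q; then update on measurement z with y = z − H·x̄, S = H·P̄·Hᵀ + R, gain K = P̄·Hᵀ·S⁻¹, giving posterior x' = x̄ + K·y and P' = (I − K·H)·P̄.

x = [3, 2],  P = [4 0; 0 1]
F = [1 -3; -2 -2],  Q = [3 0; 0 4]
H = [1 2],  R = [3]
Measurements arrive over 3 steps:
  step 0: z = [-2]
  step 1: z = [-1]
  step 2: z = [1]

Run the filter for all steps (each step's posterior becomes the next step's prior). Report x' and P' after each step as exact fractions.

step 0: x' = [-69/107, -104/107], P' = [1568/107 -766/107; -766/107 452/107]
step 1: x' = [-10102/3221, 4222/3221], P' = [515771/6442 -126260/3221; -126260/3221 64084/3221]
step 2: x' = [-911017/152685, 529382/152685], P' = [160487507/458055 -79256002/458055; -79256002/458055 39463172/458055]

step 0: x̄ = F·x = [-3, -10]
step 0: P̄ = F·P·Fᵀ + Q = [16 -2; -2 24]
step 0: y = z − H·x̄ = [21]
step 0: S = H·P̄·Hᵀ + R = [107]
step 0: K = P̄·Hᵀ·S⁻¹ = [12/107; 46/107]
step 0: x' = x̄ + K·y = [-69/107, -104/107]
step 0: P' = (I − K·H)·P̄ = [1568/107 -766/107; -766/107 452/107]
step 1: x̄ = F·x = [243/107, 346/107]
step 1: P̄ = F·P·Fᵀ + Q = [10553/107 -3488/107; -3488/107 2380/107]
step 1: y = z − H·x̄ = [-1042/107]
step 1: S = H·P̄·Hᵀ + R = [6442/107]
step 1: K = P̄·Hᵀ·S⁻¹ = [3577/6442; 636/3221]
step 1: x' = x̄ + K·y = [-10102/3221, 4222/3221]
step 1: P' = (I − K·H)·P̄ = [515771/6442 -126260/3221; -126260/3221 64084/3221]
step 2: x̄ = F·x = [-22768/3221, 11760/3221]
step 2: P̄ = F·P·Fᵀ + Q = [3203729/6442 -636307/3221; -636307/3221 290682/3221]
step 2: y = z − H·x̄ = [2469/3221]
step 2: S = H·P̄·Hᵀ + R = [458055/6442]
step 2: K = P̄·Hᵀ·S⁻¹ = [658501/458055; -109886/458055]
step 2: x' = x̄ + K·y = [-911017/152685, 529382/152685]
step 2: P' = (I − K·H)·P̄ = [160487507/458055 -79256002/458055; -79256002/458055 39463172/458055]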